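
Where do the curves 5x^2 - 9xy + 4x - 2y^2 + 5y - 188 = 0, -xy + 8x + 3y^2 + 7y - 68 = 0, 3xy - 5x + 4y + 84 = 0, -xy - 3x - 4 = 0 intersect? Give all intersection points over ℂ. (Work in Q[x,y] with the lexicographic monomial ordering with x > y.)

{(4, -4)}

Compute a lex Gröbner basis by Buchberger's algorithm.
f_1 = 5x^2 - 9xy + 4x - 2y^2 + 5y - 188, LT = x^2.
f_2 = -xy + 8x + 3y^2 + 7y - 68, LT = xy.
f_3 = 3xy - 5x + 4y + 84, LT = xy.
f_4 = -xy - 3x - 4, LT = xy.

S(f_1,f_2): lcm = x^2y. S = 8x^2 + 6/5xy^2 + 39/5xy - 68x - 2/5y^3 + y^2 - 188/5y.
  leading term x^2: subtract (8/5)·f_1 from 8x^2 + 6/5xy^2 + 39/5xy - 68x - 2/5y^3 + y^2 - 188/5y → 6/5xy^2 + 111/5xy - 372/5x - 2/5y^3 + 21/5y^2 - 228/5y + 1504/5
  leading term xy^2: subtract (-6/5y)·f_2 from 6/5xy^2 + 111/5xy - 372/5x - 2/5y^3 + 21/5y^2 - 228/5y + 1504/5 → 159/5xy - 372/5x + 16/5y^3 + 63/5y^2 - 636/5y + 1504/5
  leading term xy: subtract (-159/5)·f_2 from 159/5xy - 372/5x + 16/5y^3 + 63/5y^2 - 636/5y + 1504/5 → 180x + 16/5y^3 + 108y^2 + 477/5y - 9308/5
  leading term x: no divisor's leading term divides it; move 180x to the remainder.
  leading term y^3: no divisor's leading term divides it; move 16/5y^3 to the remainder.
  leading term y^2: no divisor's leading term divides it; move 108y^2 to the remainder.
  leading term y: no divisor's leading term divides it; move 477/5y to the remainder.
  leading term 1: no divisor's leading term divides it; move -9308/5 to the remainder.
  remainder 180x + 16/5y^3 + 108y^2 + 477/5y - 9308/5 ≠ 0; add h_5 = 180x + 16/5y^3 + 108y^2 + 477/5y - 9308/5 to the basis.

S(f_1,f_3): lcm = x^2y. S = 5/3x^2 - 9/5xy^2 - 8/15xy - 28x - 2/5y^3 + y^2 - 188/5y.
  leading term x^2: subtract (1/3)·f_1 from 5/3x^2 - 9/5xy^2 - 8/15xy - 28x - 2/5y^3 + y^2 - 188/5y → -9/5xy^2 + 37/15xy - 88/3x - 2/5y^3 + 5/3y^2 - 589/15y + 188/3
  leading term xy^2: subtract (9/5y)·f_2 from -9/5xy^2 + 37/15xy - 88/3x - 2/5y^3 + 5/3y^2 - 589/15y + 188/3 → -179/15xy - 88/3x - 29/5y^3 - 164/15y^2 + 1247/15y + 188/3
  leading term xy: subtract (179/15)·f_2 from -179/15xy - 88/3x - 29/5y^3 - 164/15y^2 + 1247/15y + 188/3 → -624/5x - 29/5y^3 - 701/15y^2 - 2/5y + 13112/15
  leading term x: subtract (-52/75)·h_5 from -624/5x - 29/5y^3 - 701/15y^2 - 2/5y + 13112/15 → -1343/375y^3 + 2111/75y^2 + 8218/125y - 52072/125
  leading term y^3: no divisor's leading term divides it; move -1343/375y^3 to the remainder.
  leading term y^2: no divisor's leading term divides it; move 2111/75y^2 to the remainder.
  leading term y: no divisor's leading term divides it; move 8218/125y to the remainder.
  leading term 1: no divisor's leading term divides it; move -52072/125 to the remainder.
  remainder -1343/375y^3 + 2111/75y^2 + 8218/125y - 52072/125 ≠ 0; add h_6 = -1343/375y^3 + 2111/75y^2 + 8218/125y - 52072/125 to the basis.

S(f_1,f_4): lcm = x^2y. S = -3x^2 - 9/5xy^2 + 4/5xy - 4x - 2/5y^3 + y^2 - 188/5y.
  leading term x^2: subtract (-3/5)·f_1 from -3x^2 - 9/5xy^2 + 4/5xy - 4x - 2/5y^3 + y^2 - 188/5y → -9/5xy^2 - 23/5xy - 8/5x - 2/5y^3 - 1/5y^2 - 173/5y - 564/5
  leading term xy^2: subtract (9/5y)·f_2 from -9/5xy^2 - 23/5xy - 8/5x - 2/5y^3 - 1/5y^2 - 173/5y - 564/5 → -19xy - 8/5x - 29/5y^3 - 64/5y^2 + 439/5y - 564/5
  leading term xy: subtract (19)·f_2 from -19xy - 8/5x - 29/5y^3 - 64/5y^2 + 439/5y - 564/5 → -768/5x - 29/5y^3 - 349/5y^2 - 226/5y + 5896/5
  leading term x: subtract (-64/75)·h_5 from -768/5x - 29/5y^3 - 349/5y^2 - 226/5y + 5896/5 → -1151/375y^3 + 559/25y^2 + 4526/125y - 153512/375
  leading term y^3: subtract (1151/1343)·h_6 from -1151/375y^3 + 559/25y^2 + 4526/125y - 153512/375 → -7102/4029y^2 - 27044/1343y - 210896/4029
  leading term y^2: no divisor's leading term divides it; move -7102/4029y^2 to the remainder.
  leading term y: no divisor's leading term divides it; move -27044/1343y to the remainder.
  leading term 1: no divisor's leading term divides it; move -210896/4029 to the remainder.
  remainder -7102/4029y^2 - 27044/1343y - 210896/4029 ≠ 0; add h_7 = -7102/4029y^2 - 27044/1343y - 210896/4029 to the basis.

S(f_2,f_3): lcm = xy. S = -19/3x - 3y^2 - 25/3y + 40.
  leading term x: subtract (-19/540)·h_5 from -19/3x - 3y^2 - 25/3y + 40 → 76/675y^3 + 4/5y^2 - 1493/300y - 17213/675
  leading term y^3: subtract (-380/12087)·h_6 from 76/675y^3 + 4/5y^2 - 1493/300y - 17213/675 → 61096/36261y^2 - 140681/48348y - 1399579/36261
  leading term y^2: subtract (-30548/31959)·h_7 from 61096/36261y^2 - 140681/48348y - 1399579/36261 → -2832553/127836y - 2832553/31959
  leading term y: no divisor's leading term divides it; move -2832553/127836y to the remainder.
  leading term 1: no divisor's leading term divides it; move -2832553/31959 to the remainder.
  remainder -2832553/127836y - 2832553/31959 ≠ 0; add h_8 = -2832553/127836y - 2832553/31959 to the basis.

The other S-polynomials (S(f_2,f_4), S(f_3,f_4), S(f_1,h_5), S(f_2,h_5), S(f_3,h_5), S(f_4,h_5), S(f_1,h_6), S(f_2,h_6), S(f_3,h_6), S(f_4,h_6), S(h_5,h_6), S(f_1,h_7), S(f_2,h_7), S(f_3,h_7), S(f_4,h_7), S(h_5,h_7), S(h_6,h_7), S(f_1,h_8), S(f_2,h_8), S(f_3,h_8), S(f_4,h_8), S(h_5,h_8), S(h_6,h_8), S(h_7,h_8)) all reduce to 0 modulo the current basis, so we have a Gröbner basis.
Inter-reduce: drop elements whose leading term is divisible by another's, tail-reduce, and make monic.
Reduced Gröbner basis: {x - 4, y + 4}.

A lex Gröbner basis eliminates variables successively. Here y + 4 depends only on y, with roots {-4}; lifting each root through the earlier basis elements recovers the full solutions.
  y = -4: the earlier basis element becomes x - 4 = 0, giving x = 4 — point (4, -4).
Substituting each solution back into the original system confirms all equations vanish.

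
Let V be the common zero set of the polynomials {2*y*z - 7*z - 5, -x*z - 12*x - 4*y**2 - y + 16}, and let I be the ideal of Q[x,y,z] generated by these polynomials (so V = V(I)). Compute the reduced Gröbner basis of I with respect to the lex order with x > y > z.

f_1 = 2*y*z - 7*z - 5, LT = y*z.
f_2 = -x*z - 12*x - 4*y**2 - y + 16, LT = x*z.

S(f_1,f_2): lcm = x*y*z. S = -12*x*y - 7/2*x*z - 5/2*x - 4*y**3 - y**2 + 16*y.
  reduce S modulo (f_1, f_2):
  remainder -12*x*y + 79/2*x - 4*y**3 + 13*y**2 + 39/2*y - 56 ≠ 0; add g_3 = -12*x*y + 79/2*x - 4*y**3 + 13*y**2 + 39/2*y - 56 to the basis.

The other S-polynomials (S(f_1,g_3), S(f_2,g_3)) all reduce to 0 modulo the current basis, so we have a Gröbner basis.

G = {x*y - 79/24*x + 1/3*y**3 - 13/12*y**2 - 13/8*y + 14/3, x*z + 12*x + 4*y**2 + y - 16, y*z - 7/2*z - 5/2}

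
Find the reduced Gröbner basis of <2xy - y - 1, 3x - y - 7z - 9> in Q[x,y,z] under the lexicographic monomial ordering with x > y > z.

f_1 = 2xy - y - 1, LT = xy.
f_2 = 3x - y - 7z - 9, LT = x.

S(f_1,f_2): lcm = xy. S = 1/3y^2 + 7/3yz + 5/2y - 1/2.
  leading term y^2: no divisor's leading term divides it; move 1/3y^2 to the remainder.
  leading term yz: no divisor's leading term divides it; move 7/3yz to the remainder.
  leading term y: no divisor's leading term divides it; move 5/2y to the remainder.
  leading term 1: no divisor's leading term divides it; move -1/2 to the remainder.
  remainder 1/3y^2 + 7/3yz + 5/2y - 1/2 ≠ 0; add g_3 = 1/3y^2 + 7/3yz + 5/2y - 1/2 to the basis.

The other S-polynomials (S(f_1,g_3), S(f_2,g_3)) all reduce to 0 modulo the current basis, so we have a Gröbner basis.
Inter-reduce: drop elements whose leading term is divisible by another's, tail-reduce, and make monic.

G = {x - 1/3y - 7/3z - 3, y^2 + 7yz + 15/2y - 3/2}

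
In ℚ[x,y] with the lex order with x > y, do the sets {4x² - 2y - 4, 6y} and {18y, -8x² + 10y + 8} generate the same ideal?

For a fixed monomial order, each ideal has a unique reduced Gröbner basis; comparing bases decides equality.
Buchberger on the first generating set:
f_1 = 4x² - 2y - 4, LT = x².
f_2 = 6y, LT = y.

The S-polynomials (S(f_1,f_2)) all reduce to 0 modulo the current basis, so we have a Gröbner basis.
Inter-reduce: drop elements whose leading term is divisible by another's, tail-reduce, and make monic.
Reduced Gröbner basis: {x² - 1, y}.

Buchberger on the second generating set:
h_1 = 18y, LT = y.
h_2 = -8x² + 10y + 8, LT = x².

The S-polynomials (S(h_1,h_2)) all reduce to 0 modulo the current basis, so we have a Gröbner basis.
Inter-reduce: drop elements whose leading term is divisible by another's, tail-reduce, and make monic.
Reduced Gröbner basis: {x² - 1, y}.

Same reduced basis, so the two generating sets span the same ideal.

Yes, the ideals are equal.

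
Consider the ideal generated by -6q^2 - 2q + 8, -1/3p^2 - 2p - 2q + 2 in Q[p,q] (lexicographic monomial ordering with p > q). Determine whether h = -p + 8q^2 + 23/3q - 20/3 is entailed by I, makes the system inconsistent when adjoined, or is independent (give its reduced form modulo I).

Adjoining -p + 8q^2 + 23/3q - 20/3 makes the ideal the whole ring: the system is inconsistent.

First compute the reduced Gröbner basis of I by Buchberger's algorithm.
f_1 = -6q^2 - 2q + 8, LT = q^2.
f_2 = -1/3p^2 - 2p - 2q + 2, LT = p^2.

The S-polynomials (S(f_1,f_2)) all reduce to 0 modulo the current basis, so we have a Gröbner basis.
Inter-reduce: drop elements whose leading term is divisible by another's, tail-reduce, and make monic.
Reduced Gröbner basis: {p^2 + 6p + 6q - 6, q^2 + 1/3q - 4/3}.
Label its elements g_1 = p^2 + 6p + 6q - 6, g_2 = q^2 + 1/3q - 4/3.

Reduce h = -p + 8q^2 + 23/3q - 20/3 modulo G:
  leading term p: no divisor's leading term divides it; move -p to the remainder.
  leading term q^2: subtract (8)·g_2 from 8q^2 + 23/3q - 20/3 → 5q + 4
  leading term q: no divisor's leading term divides it; move 5q to the remainder.
  leading term 1: no divisor's leading term divides it; move 4 to the remainder.
  normal form = -p + 5q + 4.
The normal form is nonzero, so h ∉ I. Since h minus its normal form lies in I, I + (h) = I + (r) where r = -p + 5q + 4; decide whether this ideal is the whole ring.
Run Buchberger on G together with r (pairs among the g_i already reduce to 0 since G is a Gröbner basis):
g_1 = p^2 + 6p + 6q - 6, LT = p^2.
g_2 = q^2 + 1/3q - 4/3, LT = q^2.
r = -p + 5q + 4, LT = p.

S(g_1,r): lcm = p^2. S = 5pq + 10p + 6q - 6.
  leading term pq: subtract (-5q)·r from 5pq + 10p + 6q - 6 → 10p + 25q^2 + 26q - 6
  leading term p: subtract (-10)·r from 10p + 25q^2 + 26q - 6 → 25q^2 + 76q + 34
  leading term q^2: subtract (25)·g_2 from 25q^2 + 76q + 34 → 203/3q + 202/3
  leading term q: no divisor's leading term divides it; move 203/3q to the remainder.
  leading term 1: no divisor's leading term divides it; move 202/3 to the remainder.
  remainder 203/3q + 202/3 ≠ 0; add m_4 = 203/3q + 202/3 to the basis.

S(g_2,m_4): lcm = q^2. S = -403/609q - 4/3.
  leading term q: subtract (-403/41209)·m_4 from -403/609q - 4/3 → -27810/41209
  leading term 1: no divisor's leading term divides it; move -27810/41209 to the remainder.
  remainder -27810/41209 ≠ 0; add m_5 = -27810/41209 to the basis.

The other S-polynomials (S(g_1,g_2), S(g_2,r), S(g_1,m_4), S(r,m_4), S(g_1,m_5), S(g_2,m_5), S(r,m_5), S(m_4,m_5)) all reduce to 0 modulo the current basis, so we have a Gröbner basis.
Inter-reduce: drop elements whose leading term is divisible by another's, tail-reduce, and make monic.
Reduced Gröbner basis: {1}.
The reduced Gröbner basis of I + (h) is {1}: the ideal is the whole ring, so the enlarged system has no common solution — adjoining h is inconsistent.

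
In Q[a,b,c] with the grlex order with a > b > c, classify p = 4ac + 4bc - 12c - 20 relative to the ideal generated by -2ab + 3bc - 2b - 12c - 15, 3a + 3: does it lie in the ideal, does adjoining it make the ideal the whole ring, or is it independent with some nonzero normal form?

First compute the reduced Gröbner basis of I by Buchberger's algorithm.
f_1 = -2ab + 3bc - 2b - 12c - 15, LT = ab.
f_2 = 3a + 3, LT = a.

S(f_1,f_2): lcm = ab. S = -3/2bc + 6c + 15/2.
  reduce S modulo (f_1, f_2):
  remainder -3/2bc + 6c + 15/2 ≠ 0; add h_3 = -3/2bc + 6c + 15/2 to the basis.

The other S-polynomials (S(f_1,h_3), S(f_2,h_3)) all reduce to 0 modulo the current basis, so we have a Gröbner basis.
Inter-reduce: drop elements whose leading term is divisible by another's, tail-reduce, and make monic.
Reduced Gröbner basis: {bc - 4c - 5, a + 1}.
Label its elements g_1 = bc - 4c - 5, g_2 = a + 1.

Reduce p = 4ac + 4bc - 12c - 20 modulo G:
  leading term ac: subtract (4c)·g_2 from 4ac + 4bc - 12c - 20 → 4bc - 16c - 20
  leading term bc: subtract (4)·g_1 from 4bc - 16c - 20 → 0
  normal form = 0.
Since the normal form is 0, p ∈ I.

4ac + 4bc - 12c - 20 lies in I (it reduces to 0).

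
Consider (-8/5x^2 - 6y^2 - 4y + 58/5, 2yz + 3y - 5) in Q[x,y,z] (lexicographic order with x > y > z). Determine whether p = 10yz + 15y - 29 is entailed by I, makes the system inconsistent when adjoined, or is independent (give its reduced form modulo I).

First compute the reduced Gröbner basis of I by Buchberger's algorithm.
f_1 = -8/5x^2 - 6y^2 - 4y + 58/5, LT = x^2.
f_2 = 2yz + 3y - 5, LT = yz.

The S-polynomials (S(f_1,f_2)) all reduce to 0 modulo the current basis, so we have a Gröbner basis.
Inter-reduce: drop elements whose leading term is divisible by another's, tail-reduce, and make monic.
Reduced Gröbner basis: {x^2 + 15/4y^2 + 5/2y - 29/4, yz + 3/2y - 5/2}.
Label its elements g_1 = x^2 + 15/4y^2 + 5/2y - 29/4, g_2 = yz + 3/2y - 5/2.

Reduce p = 10yz + 15y - 29 modulo G:
  leading term yz: subtract (10)·g_2 from 10yz + 15y - 29 → -4
  leading term 1: no divisor's leading term divides it; move -4 to the remainder.
  normal form = -4.
The normal form is nonzero, so p ∉ I. Since p minus its normal form lies in I, I + (p) = I + (r) where r = -4; decide whether this ideal is the whole ring.
Here r = -4 is a nonzero constant, hence a unit: 1 ∈ I + (p), the Gröbner basis of I + (p) is {1}, and the enlarged system has no common solution — adjoining p is inconsistent.

Adjoining 10yz + 15y - 29 makes the ideal the whole ring: the system is inconsistent.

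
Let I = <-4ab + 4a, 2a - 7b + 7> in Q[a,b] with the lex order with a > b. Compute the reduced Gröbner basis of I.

G = {a - 7/2b + 7/2, b^2 - 2b + 1}

This is the nonlinear analogue of row-reducing a linear system.

f_1 = -4ab + 4a, LT = ab.
f_2 = 2a - 7b + 7, LT = a.

S(f_1,f_2): lcm = ab. S = -a + 7/2b^2 - 7/2b.
  leading term a: subtract (-1/2)·f_2 from -a + 7/2b^2 - 7/2b → 7/2b^2 - 7b + 7/2
  leading term b^2: no divisor's leading term divides it; move 7/2b^2 to the remainder.
  leading term b: no divisor's leading term divides it; move -7b to the remainder.
  leading term 1: no divisor's leading term divides it; move 7/2 to the remainder.
  remainder 7/2b^2 - 7b + 7/2 ≠ 0; add g_3 = 7/2b^2 - 7b + 7/2 to the basis.

The other S-polynomials (S(f_1,g_3), S(f_2,g_3)) all reduce to 0 modulo the current basis, so we have a Gröbner basis.
Inter-reduce: drop elements whose leading term is divisible by another's, tail-reduce, and make monic.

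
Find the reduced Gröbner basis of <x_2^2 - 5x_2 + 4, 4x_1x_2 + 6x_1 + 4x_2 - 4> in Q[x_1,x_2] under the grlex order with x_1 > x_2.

G = {x_2^2 - 5x_2 + 4, x_1 + 2/11x_2 - 2/11}

f_1 = x_2^2 - 5x_2 + 4, LT = x_2^2.
f_2 = 4x_1x_2 + 6x_1 + 4x_2 - 4, LT = x_1x_2.

S(f_1,f_2): lcm = x_1x_2^2. S = -13/2x_1x_2 - x_2^2 + 4x_1 + x_2.
  reduce S modulo (f_1, f_2):
  remainder 55/4x_1 + 5/2x_2 - 5/2 ≠ 0; add g_3 = 55/4x_1 + 5/2x_2 - 5/2 to the basis.

The other S-polynomials (S(f_1,g_3), S(f_2,g_3)) all reduce to 0 modulo the current basis, so we have a Gröbner basis.
Inter-reduce: drop elements whose leading term is divisible by another's, tail-reduce, and make monic.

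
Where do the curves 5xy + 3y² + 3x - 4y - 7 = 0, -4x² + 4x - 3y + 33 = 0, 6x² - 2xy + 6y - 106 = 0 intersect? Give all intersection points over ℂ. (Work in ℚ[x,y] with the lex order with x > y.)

{(4, -5)}

Compute a lex Gröbner basis by Buchberger's algorithm.
f_1 = 5xy + 3x + 3y² - 4y - 7, LT = xy.
f_2 = -4x² + 4x - 3y + 33, LT = x².
f_3 = 6x² - 2xy + 6y - 106, LT = x².

S(f_1,f_2): lcm = x²y. S = ⅗x² + ⅗xy² + ⅕xy - 7/5x - ¾y² + 33/4y.
  leading term x²: subtract (-3/20)·f_2 from ⅗x² + ⅗xy² + ⅕xy - 7/5x - ¾y² + 33/4y → ⅗xy² + ⅕xy - ⅘x - ¾y² + 39/5y + 99/20
  leading term xy²: subtract (3/25y)·f_1 from ⅗xy² + ⅕xy - ⅘x - ¾y² + 39/5y + 99/20 → -4/25xy - ⅘x - 9/25y³ - 27/100y² + 216/25y + 99/20
  leading term xy: subtract (-4/125)·f_1 from -4/25xy - ⅘x - 9/25y³ - 27/100y² + 216/25y + 99/20 → -88/125x - 9/25y³ - 87/500y² + 1064/125y + 2363/500
  leading term x: no divisor's leading term divides it; move -88/125x to the remainder.
  leading term y³: no divisor's leading term divides it; move -9/25y³ to the remainder.
  leading term y²: no divisor's leading term divides it; move -87/500y² to the remainder.
  leading term y: no divisor's leading term divides it; move 1064/125y to the remainder.
  leading term 1: no divisor's leading term divides it; move 2363/500 to the remainder.
  remainder -88/125x - 9/25y³ - 87/500y² + 1064/125y + 2363/500 ≠ 0; add h_4 = -88/125x - 9/25y³ - 87/500y² + 1064/125y + 2363/500 to the basis.

S(f_1,f_3): lcm = x²y. S = ⅗x² + 14/15xy² - ⅘xy - 7/5x - y² + 53/3y.
  leading term x²: subtract (-3/20)·f_2 from ⅗x² + 14/15xy² - ⅘xy - 7/5x - y² + 53/3y → 14/15xy² - ⅘xy - ⅘x - y² + 1033/60y + 99/20
  leading term xy²: subtract (14/75y)·f_1 from 14/15xy² - ⅘xy - ⅘x - y² + 1033/60y + 99/20 → -34/25xy - ⅘x - 14/25y³ - 19/75y² + 5557/300y + 99/20
  leading term xy: subtract (-34/125)·f_1 from -34/25xy - ⅘x - 14/25y³ - 19/75y² + 5557/300y + 99/20 → 2/125x - 14/25y³ + 211/375y² + 26153/1500y + 1523/500
  leading term x: subtract (-1/44)·h_4 from 2/125x - 14/25y³ + 211/375y² + 26153/1500y + 1523/500 → -25/44y³ + 295/528y² + 2327/132y + 555/176
  leading term y³: no divisor's leading term divides it; move -25/44y³ to the remainder.
  leading term y²: no divisor's leading term divides it; move 295/528y² to the remainder.
  leading term y: no divisor's leading term divides it; move 2327/132y to the remainder.
  leading term 1: no divisor's leading term divides it; move 555/176 to the remainder.
  remainder -25/44y³ + 295/528y² + 2327/132y + 555/176 ≠ 0; add h_5 = -25/44y³ + 295/528y² + 2327/132y + 555/176 to the basis.

S(f_2,f_3): lcm = x². S = ⅓xy - x - ¼y + 113/12.
  leading term xy: subtract (1/15)·f_1 from ⅓xy - x - ¼y + 113/12 → -6/5x - ⅕y² + 1/60y + 593/60
  leading term x: subtract (75/44)·h_4 from -6/5x - ⅕y² + 1/60y + 593/60 → 27/44y³ + 17/176y² - 1913/132y + 965/528
  leading term y³: subtract (-27/25)·h_5 from 27/44y³ + 17/176y² - 1913/132y + 965/528 → 7/10y² + 341/75y + 157/30
  leading term y²: no divisor's leading term divides it; move 7/10y² to the remainder.
  leading term y: no divisor's leading term divides it; move 341/75y to the remainder.
  leading term 1: no divisor's leading term divides it; move 157/30 to the remainder.
  remainder 7/10y² + 341/75y + 157/30 ≠ 0; add h_6 = 7/10y² + 341/75y + 157/30 to the basis.

S(f_1,h_4): lcm = xy. S = ⅗x - 45/88y⁴ - 87/352y³ + 698/55y² + 10407/1760y - 7/5.
  leading term x: subtract (-75/88)·h_4 from ⅗x - 45/88y⁴ - 87/352y³ + 698/55y² + 10407/1760y - 7/5 → -45/88y⁴ - 195/352y³ + 4415/352y² + 4635/352y + 925/352
  leading term y⁴: subtract (9/10y)·h_5 from -45/88y⁴ - 195/352y³ + 4415/352y² + 4635/352y + 925/352 → -93/88y³ - 5849/1760y² + 909/88y + 925/352
  leading term y³: subtract (93/50)·h_5 from -93/88y³ - 5849/1760y² + 909/88y + 925/352 → -349/80y² - 1123/50y - 259/80
  leading term y²: subtract (-349/56)·h_6 from -349/80y² - 1123/50y - 259/80 → 24677/4200y + 24677/840
  leading term y: no divisor's leading term divides it; move 24677/4200y to the remainder.
  leading term 1: no divisor's leading term divides it; move 24677/840 to the remainder.
  remainder 24677/4200y + 24677/840 ≠ 0; add h_7 = 24677/4200y + 24677/840 to the basis.

The other S-polynomials (S(f_2,h_4), S(f_3,h_4), S(f_1,h_5), S(f_2,h_5), S(f_3,h_5), S(h_4,h_5), S(f_1,h_6), S(f_2,h_6), S(f_3,h_6), S(h_4,h_6), S(h_5,h_6), S(f_1,h_7), S(f_2,h_7), S(f_3,h_7), S(h_4,h_7), S(h_5,h_7), S(h_6,h_7)) all reduce to 0 modulo the current basis, so we have a Gröbner basis.
Inter-reduce: drop elements whose leading term is divisible by another's, tail-reduce, and make monic.
Reduced Gröbner basis: {x - 4, y + 5}.

A lex Gröbner basis eliminates variables successively. Here y + 5 depends only on y, with roots {-5}; lifting each root through the earlier basis elements recovers the full solutions.
  y = -5: the earlier basis element becomes x - 4 = 0, giving x = 4 — point (4, -5).
Substituting each solution back into the original system confirms all equations vanish.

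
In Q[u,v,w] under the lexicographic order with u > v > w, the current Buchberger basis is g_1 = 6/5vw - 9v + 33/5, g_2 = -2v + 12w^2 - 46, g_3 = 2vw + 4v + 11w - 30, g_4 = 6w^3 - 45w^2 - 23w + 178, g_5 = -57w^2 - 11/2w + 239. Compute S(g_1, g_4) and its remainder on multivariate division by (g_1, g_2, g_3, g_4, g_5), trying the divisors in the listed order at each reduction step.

S(g_1, g_4) = 23/6vw - 89/3v + 11/2w^2; remainder on division = 0.

lcm(LM(g_1), LM(g_4)) = vw^3.
S = (lcm/LT(g_1))·g_1 − (lcm/LT(g_4))·g_4 = 23/6vw - 89/3v + 11/2w^2.
Reduce S modulo (g_1, g_2, g_3, g_4, g_5) in that order:
  leading term vw: subtract (115/36)·g_1 from 23/6vw - 89/3v + 11/2w^2 → -11/12v + 11/2w^2 - 253/12
  leading term v: subtract (11/24)·g_2 from -11/12v + 11/2w^2 - 253/12 → 0
The remainder is 0, so this S-polynomial contributes no new basis element.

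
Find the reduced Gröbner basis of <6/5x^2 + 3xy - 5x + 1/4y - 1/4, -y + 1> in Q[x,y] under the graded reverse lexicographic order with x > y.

G = {x^2 - 5/3x, y - 1}

f_1 = 6/5x^2 + 3xy - 5x + 1/4y - 1/4, LT = x^2.
f_2 = -y + 1, LT = y.

The S-polynomials (S(f_1,f_2)) all reduce to 0 modulo the current basis, so we have a Gröbner basis.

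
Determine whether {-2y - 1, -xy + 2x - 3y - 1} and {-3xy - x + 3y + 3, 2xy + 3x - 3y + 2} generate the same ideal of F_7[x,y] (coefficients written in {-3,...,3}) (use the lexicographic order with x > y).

Equality of ideals is decidable: compute both reduced Gröbner bases (unique for the ordering) and check whether they agree.
Buchberger on the first generating set:
f_1 = -2y - 1, LT = y.
f_2 = -xy + 2x - 3y - 1, LT = xy.

S(f_1,f_2): lcm = xy. S = -x - 3y - 1.
  reduce S modulo (f_1, f_2):
  remainder -x - 3 ≠ 0; add g_3 = -x - 3 to the basis.

The other S-polynomials (S(f_1,g_3), S(f_2,g_3)) all reduce to 0 modulo the current basis, so we have a Gröbner basis.
Inter-reduce: drop elements whose leading term is divisible by another's, tail-reduce, and make monic.
Reduced Gröbner basis: {x + 3, y - 3}.

Buchberger on the second generating set:
h_1 = -3xy - x + 3y + 3, LT = xy.
h_2 = 2xy + 3x - 3y + 2, LT = xy.

S(h_1,h_2): lcm = xy. S = -3y - 2.
  reduce S modulo (h_1, h_2):
  remainder -3y - 2 ≠ 0; add k_3 = -3y - 2 to the basis.

S(h_1,k_3): lcm = xy. S = 2x - y - 1.
  reduce S modulo (h_1, h_2, k_3):
  remainder 2x + 2 ≠ 0; add k_4 = 2x + 2 to the basis.

The other S-polynomials (S(h_2,k_3), S(h_1,k_4), S(h_2,k_4), S(k_3,k_4)) all reduce to 0 modulo the current basis, so we have a Gröbner basis.
Inter-reduce: drop elements whose leading term is divisible by another's, tail-reduce, and make monic.
Reduced Gröbner basis: {x + 1, y + 3}.

The bases are distinct; the ideals are different.

No, the ideals differ.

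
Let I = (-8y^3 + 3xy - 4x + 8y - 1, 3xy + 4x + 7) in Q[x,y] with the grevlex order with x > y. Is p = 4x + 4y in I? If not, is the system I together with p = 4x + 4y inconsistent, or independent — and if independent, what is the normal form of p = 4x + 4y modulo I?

First compute the reduced Gröbner basis of I by Buchberger's algorithm.
f_1 = -8y^3 + 3xy - 4x + 8y - 1, LT = y^3.
f_2 = 3xy + 4x + 7, LT = xy.

S(f_1,f_2): lcm = xy^3. S = -3/8x^2y - 4/3xy^2 + 1/2x^2 - xy - 7/3y^2 + 1/8x.
  leading term x^2y: subtract (-1/8x)·f_2 from -3/8x^2y - 4/3xy^2 + 1/2x^2 - xy - 7/3y^2 + 1/8x → -4/3xy^2 + x^2 - xy - 7/3y^2 + x
  leading term xy^2: subtract (-4/9y)·f_2 from -4/3xy^2 + x^2 - xy - 7/3y^2 + x → x^2 + 7/9xy - 7/3y^2 + x + 28/9y
  leading term x^2: no divisor's leading term divides it; move x^2 to the remainder.
  leading term xy: subtract (7/27)·f_2 from 7/9xy - 7/3y^2 + x + 28/9y → -7/3y^2 - 1/27x + 28/9y - 49/27
  leading term y^2: no divisor's leading term divides it; move -7/3y^2 to the remainder.
  leading term x: no divisor's leading term divides it; move -1/27x to the remainder.
  leading term y: no divisor's leading term divides it; move 28/9y to the remainder.
  leading term 1: no divisor's leading term divides it; move -49/27 to the remainder.
  remainder x^2 - 7/3y^2 - 1/27x + 28/9y - 49/27 ≠ 0; add h_3 = x^2 - 7/3y^2 - 1/27x + 28/9y - 49/27 to the basis.

The other S-polynomials (S(f_1,h_3), S(f_2,h_3)) all reduce to 0 modulo the current basis, so we have a Gröbner basis.
Inter-reduce: drop elements whose leading term is divisible by another's, tail-reduce, and make monic.
Reduced Gröbner basis: {y^3 + x - y + 1, x^2 - 7/3y^2 - 1/27x + 28/9y - 49/27, xy + 4/3x + 7/3}.
Label its elements g_1 = y^3 + x - y + 1, g_2 = x^2 - 7/3y^2 - 1/27x + 28/9y - 49/27, g_3 = xy + 4/3x + 7/3.

Reduce p = 4x + 4y modulo G:
  leading term x: no divisor's leading term divides it; move 4x to the remainder.
  leading term y: no divisor's leading term divides it; move 4y to the remainder.
  normal form = 4x + 4y.
The normal form is nonzero, so p ∉ I. Since p minus its normal form lies in I, I + (p) = I + (r) where r = 4x + 4y; decide whether this ideal is the whole ring.
Run Buchberger on G together with r (pairs among the g_i already reduce to 0 since G is a Gröbner basis):
g_1 = y^3 + x - y + 1, LT = y^3.
g_2 = x^2 - 7/3y^2 - 1/27x + 28/9y - 49/27, LT = x^2.
g_3 = xy + 4/3x + 7/3, LT = xy.
r = 4x + 4y, LT = x.

S(g_2,r): lcm = x^2. S = -xy - 7/3y^2 - 1/27x + 28/9y - 49/27.
  leading term xy: subtract (-1)·g_3 from -xy - 7/3y^2 - 1/27x + 28/9y - 49/27 → -7/3y^2 + 35/27x + 28/9y + 14/27
  leading term y^2: no divisor's leading term divides it; move -7/3y^2 to the remainder.
  leading term x: subtract (35/108)·r from 35/27x + 28/9y + 14/27 → 49/27y + 14/27
  leading term y: no divisor's leading term divides it; move 49/27y to the remainder.
  leading term 1: no divisor's leading term divides it; move 14/27 to the remainder.
  remainder -7/3y^2 + 49/27y + 14/27 ≠ 0; add m_5 = -7/3y^2 + 49/27y + 14/27 to the basis.

S(g_3,r): lcm = xy. S = -y^2 + 4/3x + 7/3.
  leading term y^2: subtract (3/7)·m_5 from -y^2 + 4/3x + 7/3 → 4/3x - 7/9y + 19/9
  leading term x: subtract (1/3)·r from 4/3x - 7/9y + 19/9 → -19/9y + 19/9
  leading term y: no divisor's leading term divides it; move -19/9y to the remainder.
  leading term 1: no divisor's leading term divides it; move 19/9 to the remainder.
  remainder -19/9y + 19/9 ≠ 0; add m_6 = -19/9y + 19/9 to the basis.

The other S-polynomials (S(g_1,g_2), S(g_1,g_3), S(g_1,r), S(g_2,g_3), S(g_1,m_5), S(g_2,m_5), S(g_3,m_5), S(r,m_5), S(g_1,m_6), S(g_2,m_6), S(g_3,m_6), S(r,m_6), S(m_5,m_6)) all reduce to 0 modulo the current basis, so we have a Gröbner basis.
Inter-reduce: drop elements whose leading term is divisible by another's, tail-reduce, and make monic.
Reduced Gröbner basis: {x + 1, y - 1}.
The reduced Gröbner basis of I + (p) is {x + 1, y - 1} ≠ {1}, a proper ideal, so the enlarged system stays consistent: p is independent of I, with normal form 4x + 4y.

4x + 4y is independent of I; its normal form modulo I is 4x + 4y.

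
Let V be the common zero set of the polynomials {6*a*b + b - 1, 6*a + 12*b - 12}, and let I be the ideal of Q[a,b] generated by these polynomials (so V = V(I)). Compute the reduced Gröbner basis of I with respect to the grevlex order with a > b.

G = {b**2 - 13/12*b + 1/12, a + 2*b - 2}

This is the nonlinear analogue of row-reducing a linear system.

f_1 = 6*a*b + b - 1, LT = a*b.
f_2 = 6*a + 12*b - 12, LT = a.

S(f_1,f_2): lcm = a*b. S = -2*b**2 + 13/6*b - 1/6.
  leading term b**2: no divisor's leading term divides it; move -2*b**2 to the remainder.
  leading term b: no divisor's leading term divides it; move 13/6*b to the remainder.
  leading term 1: no divisor's leading term divides it; move -1/6 to the remainder.
  remainder -2*b**2 + 13/6*b - 1/6 ≠ 0; add g_3 = -2*b**2 + 13/6*b - 1/6 to the basis.

The other S-polynomials (S(f_1,g_3), S(f_2,g_3)) all reduce to 0 modulo the current basis, so we have a Gröbner basis.
Inter-reduce: drop elements whose leading term is divisible by another's, tail-reduce, and make monic.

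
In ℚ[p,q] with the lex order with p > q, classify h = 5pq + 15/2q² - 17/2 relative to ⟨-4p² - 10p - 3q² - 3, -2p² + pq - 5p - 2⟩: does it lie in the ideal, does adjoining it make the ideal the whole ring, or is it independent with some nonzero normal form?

Adjoining 5pq + 15/2q² - 17/2 makes the ideal the whole ring: the system is inconsistent.

First compute the reduced Gröbner basis of I by Buchberger's algorithm.
f_1 = -4p² - 10p - 3q² - 3, LT = p².
f_2 = -2p² + pq - 5p - 2, LT = p².

S(f_1,f_2): lcm = p². S = ½pq + ¾q² - ¼.
  reduce S modulo (f_1, f_2):
  remainder ½pq + ¾q² - ¼ ≠ 0; add k_3 = ½pq + ¾q² - ¼ to the basis.

S(f_1,k_3): lcm = p²q. S = -3/2pq² + 5/2pq + ½p + ¾q³ + ¾q.
  reduce S modulo (f_1, f_2, k_3):
  remainder ½p + 3q³ - 15/4q² + 5/4 ≠ 0; add k_4 = ½p + 3q³ - 15/4q² + 5/4 to the basis.

S(f_1,k_4): lcm = p². S = -6pq³ + 15/2pq² + ¾q² + ¾.
  reduce S modulo (f_1, f_2, k_3, k_4):
  remainder 9q⁴ - 45/4q³ - 9/4q² + 15/4q + ¾ ≠ 0; add k_5 = 9q⁴ - 45/4q³ - 9/4q² + 15/4q + ¾ to the basis.

The other S-polynomials (S(f_2,k_3), S(f_2,k_4), S(k_3,k_4), S(f_1,k_5), S(f_2,k_5), S(k_3,k_5), S(k_4,k_5)) all reduce to 0 modulo the current basis, so we have a Gröbner basis.
Inter-reduce: drop elements whose leading term is divisible by another's, tail-reduce, and make monic.
Reduced Gröbner basis: {p + 6q³ - 15/2q² + 5/2, q⁴ - 5/4q³ - ¼q² + 5/12q + 1/12}.
Label its elements g_1 = p + 6q³ - 15/2q² + 5/2, g_2 = q⁴ - 5/4q³ - ¼q² + 5/12q + 1/12.

Reduce h = 5pq + 15/2q² - 17/2 modulo G:
  leading term pq: subtract (5q)·g_1 from 5pq + 15/2q² - 17/2 → -30q⁴ + 75/2q³ + 15/2q² - 25/2q - 17/2
  leading term q⁴: subtract (-30)·g_2 from -30q⁴ + 75/2q³ + 15/2q² - 25/2q - 17/2 → -6
  leading term 1: no divisor's leading term divides it; move -6 to the remainder.
  normal form = -6.
The normal form is nonzero, so h ∉ I. Since h minus its normal form lies in I, I + (h) = I + (r) where r = -6; decide whether this ideal is the whole ring.
Here r = -6 is a nonzero constant, hence a unit: 1 ∈ I + (h), the Gröbner basis of I + (h) is {1}, and the enlarged system has no common solution — adjoining h is inconsistent.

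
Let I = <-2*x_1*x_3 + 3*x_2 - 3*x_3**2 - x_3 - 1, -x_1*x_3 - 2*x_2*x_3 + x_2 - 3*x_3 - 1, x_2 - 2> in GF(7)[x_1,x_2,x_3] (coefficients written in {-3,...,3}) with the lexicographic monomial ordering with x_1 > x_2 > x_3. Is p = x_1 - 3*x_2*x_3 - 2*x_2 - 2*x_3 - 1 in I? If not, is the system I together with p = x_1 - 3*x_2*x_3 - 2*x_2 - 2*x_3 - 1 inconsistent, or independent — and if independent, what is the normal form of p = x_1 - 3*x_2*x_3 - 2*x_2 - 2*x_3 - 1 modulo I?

x_1 - 3*x_2*x_3 - 2*x_2 - 2*x_3 - 1 lies in I (it reduces to 0).

First compute the reduced Gröbner basis of I by Buchberger's algorithm.
f_1 = -2*x_1*x_3 + 3*x_2 - 3*x_3**2 - x_3 - 1, LT = x_1*x_3.
f_2 = -x_1*x_3 - 2*x_2*x_3 + x_2 - 3*x_3 - 1, LT = x_1*x_3.
f_3 = x_2 - 2, LT = x_2.

S(f_1,f_2): lcm = x_1*x_3. S = -2*x_2*x_3 + 3*x_2 - 2*x_3**2 + x_3 + 3.
  leading term x_2*x_3: subtract (-2*x_3)·f_3 from -2*x_2*x_3 + 3*x_2 - 2*x_3**2 + x_3 + 3 → 3*x_2 - 2*x_3**2 - 3*x_3 + 3
  leading term x_2: subtract (3)·f_3 from 3*x_2 - 2*x_3**2 - 3*x_3 + 3 → -2*x_3**2 - 3*x_3 + 2
  leading term x_3**2: no divisor's leading term divides it; move -2*x_3**2 to the remainder.
  leading term x_3: no divisor's leading term divides it; move -3*x_3 to the remainder.
  leading term 1: no divisor's leading term divides it; move 2 to the remainder.
  remainder -2*x_3**2 - 3*x_3 + 2 ≠ 0; add h_4 = -2*x_3**2 - 3*x_3 + 2 to the basis.

S(f_1,h_4): lcm = x_1*x_3**2. S = 2*x_1*x_3 + x_1 + 2*x_2*x_3 - 2*x_3**3 - 3*x_3**2 - 3*x_3.
  leading term x_1*x_3: subtract (-1)·f_1 from 2*x_1*x_3 + x_1 + 2*x_2*x_3 - 2*x_3**3 - 3*x_3**2 - 3*x_3 → x_1 + 2*x_2*x_3 + 3*x_2 - 2*x_3**3 + x_3**2 + 3*x_3 - 1
  leading term x_1: no divisor's leading term divides it; move x_1 to the remainder.
  leading term x_2*x_3: subtract (2*x_3)·f_3 from 2*x_2*x_3 + 3*x_2 - 2*x_3**3 + x_3**2 + 3*x_3 - 1 → 3*x_2 - 2*x_3**3 + x_3**2 - 1
  leading term x_2: subtract (3)·f_3 from 3*x_2 - 2*x_3**3 + x_3**2 - 1 → -2*x_3**3 + x_3**2 - 2
  leading term x_3**3: subtract (x_3)·h_4 from -2*x_3**3 + x_3**2 - 2 → -3*x_3**2 - 2*x_3 - 2
  leading term x_3**2: subtract (-2)·h_4 from -3*x_3**2 - 2*x_3 - 2 → -x_3 + 2
  leading term x_3: no divisor's leading term divides it; move -x_3 to the remainder.
  leading term 1: no divisor's leading term divides it; move 2 to the remainder.
  remainder x_1 - x_3 + 2 ≠ 0; add h_5 = x_1 - x_3 + 2 to the basis.

The other S-polynomials (S(f_1,f_3), S(f_2,f_3), S(f_2,h_4), S(f_3,h_4), S(f_1,h_5), S(f_2,h_5), S(f_3,h_5), S(h_4,h_5)) all reduce to 0 modulo the current basis, so we have a Gröbner basis.
Inter-reduce: drop elements whose leading term is divisible by another's, tail-reduce, and make monic.
Reduced Gröbner basis: {x_1 - x_3 + 2, x_2 - 2, x_3**2 - 2*x_3 - 1}.
Label its elements g_1 = x_1 - x_3 + 2, g_2 = x_2 - 2, g_3 = x_3**2 - 2*x_3 - 1.

Reduce p = x_1 - 3*x_2*x_3 - 2*x_2 - 2*x_3 - 1 modulo G:
  leading term x_1: subtract (1)·g_1 from x_1 - 3*x_2*x_3 - 2*x_2 - 2*x_3 - 1 → -3*x_2*x_3 - 2*x_2 - x_3 - 3
  leading term x_2*x_3: subtract (-3*x_3)·g_2 from -3*x_2*x_3 - 2*x_2 - x_3 - 3 → -2*x_2 - 3
  leading term x_2: subtract (-2)·g_2 from -2*x_2 - 3 → 0
  normal form = 0.
Since the normal form is 0, p ∈ I.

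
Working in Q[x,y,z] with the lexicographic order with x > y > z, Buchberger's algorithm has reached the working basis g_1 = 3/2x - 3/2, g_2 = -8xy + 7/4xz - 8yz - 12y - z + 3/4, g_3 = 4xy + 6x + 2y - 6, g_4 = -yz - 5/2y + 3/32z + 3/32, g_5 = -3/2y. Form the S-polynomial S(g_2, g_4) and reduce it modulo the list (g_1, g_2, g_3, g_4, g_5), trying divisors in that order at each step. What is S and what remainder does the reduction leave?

lcm(LM(g_2), LM(g_4)) = xyz.
S = (lcm/LT(g_2))·g_2 − (lcm/LT(g_4))·g_4 = -5/2xy - 7/32xz^2 + 3/32xz + 3/32x + yz^2 + 3/2yz + 1/8z^2 - 3/32z.
Reduce S modulo (g_1, g_2, g_3, g_4, g_5) in that order:
  leading term xy: subtract (-5/3y)·g_1 from -5/2xy - 7/32xz^2 + 3/32xz + 3/32x + yz^2 + 3/2yz + 1/8z^2 - 3/32z → -7/32xz^2 + 3/32xz + 3/32x + yz^2 + 3/2yz - 5/2y + 1/8z^2 - 3/32z
  leading term xz^2: subtract (-7/48z^2)·g_1 from -7/32xz^2 + 3/32xz + 3/32x + yz^2 + 3/2yz - 5/2y + 1/8z^2 - 3/32z → 3/32xz + 3/32x + yz^2 + 3/2yz - 5/2y - 3/32z^2 - 3/32z
  leading term xz: subtract (1/16z)·g_1 from 3/32xz + 3/32x + yz^2 + 3/2yz - 5/2y - 3/32z^2 - 3/32z → 3/32x + yz^2 + 3/2yz - 5/2y - 3/32z^2
  leading term x: subtract (1/16)·g_1 from 3/32x + yz^2 + 3/2yz - 5/2y - 3/32z^2 → yz^2 + 3/2yz - 5/2y - 3/32z^2 + 3/32
  leading term yz^2: subtract (-z)·g_4 from yz^2 + 3/2yz - 5/2y - 3/32z^2 + 3/32 → -yz - 5/2y + 3/32z + 3/32
  leading term yz: subtract (1)·g_4 from -yz - 5/2y + 3/32z + 3/32 → 0
The remainder is 0, so this S-polynomial contributes no new basis element.

S(g_2, g_4) = -5/2xy - 7/32xz^2 + 3/32xz + 3/32x + yz^2 + 3/2yz + 1/8z^2 - 3/32z; remainder on division = 0.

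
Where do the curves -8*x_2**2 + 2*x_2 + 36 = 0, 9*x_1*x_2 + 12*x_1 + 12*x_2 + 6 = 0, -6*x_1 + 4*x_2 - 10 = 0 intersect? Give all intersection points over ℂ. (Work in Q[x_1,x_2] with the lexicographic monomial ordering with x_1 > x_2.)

{(-3, -2)}

Compute a lex Gröbner basis by Buchberger's algorithm.
f_1 = -8*x_2**2 + 2*x_2 + 36, LT = x_2**2.
f_2 = 9*x_1*x_2 + 12*x_1 + 12*x_2 + 6, LT = x_1*x_2.
f_3 = -6*x_1 + 4*x_2 - 10, LT = x_1.

S(f_1,f_2): lcm = x_1*x_2**2. S = -19/12*x_1*x_2 - 9/2*x_1 - 4/3*x_2**2 - 2/3*x_2.
  leading term x_1*x_2: subtract (-19/108)·f_2 from -19/12*x_1*x_2 - 9/2*x_1 - 4/3*x_2**2 - 2/3*x_2 → -43/18*x_1 - 4/3*x_2**2 + 13/9*x_2 + 19/18
  leading term x_1: subtract (43/108)·f_3 from -43/18*x_1 - 4/3*x_2**2 + 13/9*x_2 + 19/18 → -4/3*x_2**2 - 4/27*x_2 + 136/27
  leading term x_2**2: subtract (1/6)·f_1 from -4/3*x_2**2 - 4/27*x_2 + 136/27 → -13/27*x_2 - 26/27
  leading term x_2: no divisor's leading term divides it; move -13/27*x_2 to the remainder.
  leading term 1: no divisor's leading term divides it; move -26/27 to the remainder.
  remainder -13/27*x_2 - 26/27 ≠ 0; add h_4 = -13/27*x_2 - 26/27 to the basis.

S(f_1,f_3): leading monomials are coprime, so the S-polynomial reduces to 0 (Buchberger's first criterion).
S(f_2,f_3): lcm = x_1*x_2. S = 4/3*x_1 + 2/3*x_2**2 - 1/3*x_2 + 2/3.
  leading term x_1: subtract (-2/9)·f_3 from 4/3*x_1 + 2/3*x_2**2 - 1/3*x_2 + 2/3 → 2/3*x_2**2 + 5/9*x_2 - 14/9
  leading term x_2**2: subtract (-1/12)·f_1 from 2/3*x_2**2 + 5/9*x_2 - 14/9 → 13/18*x_2 + 13/9
  leading term x_2: subtract (-3/2)·h_4 from 13/18*x_2 + 13/9 → 0
  remainder 0.

S(f_1,h_4): lcm = x_2**2. S = -9/4*x_2 - 9/2.
  leading term x_2: subtract (243/52)·h_4 from -9/4*x_2 - 9/2 → 0
  remainder 0.

S(f_2,h_4): lcm = x_1*x_2. S = -2/3*x_1 + 4/3*x_2 + 2/3.
  leading term x_1: subtract (1/9)·f_3 from -2/3*x_1 + 4/3*x_2 + 2/3 → 8/9*x_2 + 16/9
  leading term x_2: subtract (-24/13)·h_4 from 8/9*x_2 + 16/9 → 0
  remainder 0.

S(f_3,h_4): leading monomials are coprime, so the S-polynomial reduces to 0 (Buchberger's first criterion).
Every S-polynomial of the final basis reduces to 0, so we have a Gröbner basis.
Inter-reduce: drop elements whose leading term is divisible by another's, tail-reduce, and make monic.
Reduced Gröbner basis: {x_1 + 3, x_2 + 2}.

Elimination: the polynomial x_2 + 2 lies in the elimination ideal for x_2, so x_2 ∈ {-2}. For each such x_2, the remaining basis elements (now univariate) give the rest of the solution.
  x_2 = -2: the earlier basis element becomes x_1 + 3 = 0, giving x_1 = -3 — point (-3, -2).
Check: every point annihilates each of the original generators.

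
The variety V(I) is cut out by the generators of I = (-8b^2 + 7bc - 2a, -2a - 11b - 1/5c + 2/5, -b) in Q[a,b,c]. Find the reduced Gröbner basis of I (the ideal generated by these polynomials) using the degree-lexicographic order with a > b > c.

G = {a, b, c - 2}

f_1 = -8b^2 + 7bc - 2a, LT = b^2.
f_2 = -2a - 11b - 1/5c + 2/5, LT = a.
f_3 = -b, LT = b.

S(f_1,f_3): lcm = b^2. S = -7/8bc + 1/4a.
  leading term bc: subtract (7/8c)·f_3 from -7/8bc + 1/4a → 1/4a
  leading term a: subtract (-1/8)·f_2 from 1/4a → -11/8b - 1/40c + 1/20
  leading term b: subtract (11/8)·f_3 from -11/8b - 1/40c + 1/20 → -1/40c + 1/20
  leading term c: no divisor's leading term divides it; move -1/40c to the remainder.
  leading term 1: no divisor's leading term divides it; move 1/20 to the remainder.
  remainder -1/40c + 1/20 ≠ 0; add g_4 = -1/40c + 1/20 to the basis.

The other S-polynomials (S(f_1,f_2), S(f_2,f_3), S(f_1,g_4), S(f_2,g_4), S(f_3,g_4)) all reduce to 0 modulo the current basis, so we have a Gröbner basis.
Inter-reduce: drop elements whose leading term is divisible by another's, tail-reduce, and make monic.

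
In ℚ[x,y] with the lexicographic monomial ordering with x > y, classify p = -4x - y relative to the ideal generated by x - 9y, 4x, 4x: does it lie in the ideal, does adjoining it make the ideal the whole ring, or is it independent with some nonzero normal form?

First compute the reduced Gröbner basis of I by Buchberger's algorithm.
f_1 = x - 9y, LT = x.
f_2 = 4x, LT = x.
f_3 = 4x, LT = x.

S(f_1,f_2): lcm = x. S = -9y.
  reduce S modulo (f_1, f_2, f_3):
  remainder -9y ≠ 0; add h_4 = -9y to the basis.

The other S-polynomials (S(f_1,f_3), S(f_2,f_3), S(f_1,h_4), S(f_2,h_4), S(f_3,h_4)) all reduce to 0 modulo the current basis, so we have a Gröbner basis.
Inter-reduce: drop elements whose leading term is divisible by another's, tail-reduce, and make monic.
Reduced Gröbner basis: {x, y}.
Label its elements g_1 = x, g_2 = y.

Reduce p = -4x - y modulo G:
  leading term x: subtract (-4)·g_1 from -4x - y → -y
  leading term y: subtract (-1)·g_2 from -y → 0
  normal form = 0.
Since the normal form is 0, p ∈ I.

-4x - y lies in I (it reduces to 0).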